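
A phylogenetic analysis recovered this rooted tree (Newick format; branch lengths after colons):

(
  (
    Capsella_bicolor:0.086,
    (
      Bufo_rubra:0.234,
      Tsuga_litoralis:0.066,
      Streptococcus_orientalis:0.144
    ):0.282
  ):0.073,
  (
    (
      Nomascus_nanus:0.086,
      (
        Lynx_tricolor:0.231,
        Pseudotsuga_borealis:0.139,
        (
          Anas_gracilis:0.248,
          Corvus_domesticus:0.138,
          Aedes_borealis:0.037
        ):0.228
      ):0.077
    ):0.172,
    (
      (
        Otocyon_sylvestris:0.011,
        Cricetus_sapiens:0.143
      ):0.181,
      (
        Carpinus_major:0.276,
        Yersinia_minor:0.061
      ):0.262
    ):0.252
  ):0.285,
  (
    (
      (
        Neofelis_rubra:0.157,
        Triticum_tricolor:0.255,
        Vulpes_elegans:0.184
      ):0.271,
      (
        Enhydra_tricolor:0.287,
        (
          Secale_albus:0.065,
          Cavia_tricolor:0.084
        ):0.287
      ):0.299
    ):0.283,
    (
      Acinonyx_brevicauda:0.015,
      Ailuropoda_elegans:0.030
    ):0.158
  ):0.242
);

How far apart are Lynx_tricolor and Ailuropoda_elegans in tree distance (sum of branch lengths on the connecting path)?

1.195

The path runs Lynx_tricolor → … → MRCA → … → Ailuropoda_elegans; the MRCA is the root of the tree.
Branch lengths along that path: 0.231 + 0.077 + 0.172 + 0.285 + 0.242 + 0.158 + 0.030 = 1.195.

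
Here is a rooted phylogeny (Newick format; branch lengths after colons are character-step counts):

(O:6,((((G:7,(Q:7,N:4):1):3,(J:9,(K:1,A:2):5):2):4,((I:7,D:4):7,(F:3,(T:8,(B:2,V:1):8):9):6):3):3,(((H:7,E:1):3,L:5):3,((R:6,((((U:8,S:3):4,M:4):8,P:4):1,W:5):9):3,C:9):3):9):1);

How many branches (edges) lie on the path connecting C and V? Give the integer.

9

The MRCA of C and V is the node subtending ((((G,(Q,N)),(J,(K,A))),((I,D),(F,(T,(B,V))))),(((H,E),L),((R,((((U,S),M),P),W)),C))).
From C up to that node: 3 branches. From V up to the same node: 6 branches. Total: 3 + 6 = 9.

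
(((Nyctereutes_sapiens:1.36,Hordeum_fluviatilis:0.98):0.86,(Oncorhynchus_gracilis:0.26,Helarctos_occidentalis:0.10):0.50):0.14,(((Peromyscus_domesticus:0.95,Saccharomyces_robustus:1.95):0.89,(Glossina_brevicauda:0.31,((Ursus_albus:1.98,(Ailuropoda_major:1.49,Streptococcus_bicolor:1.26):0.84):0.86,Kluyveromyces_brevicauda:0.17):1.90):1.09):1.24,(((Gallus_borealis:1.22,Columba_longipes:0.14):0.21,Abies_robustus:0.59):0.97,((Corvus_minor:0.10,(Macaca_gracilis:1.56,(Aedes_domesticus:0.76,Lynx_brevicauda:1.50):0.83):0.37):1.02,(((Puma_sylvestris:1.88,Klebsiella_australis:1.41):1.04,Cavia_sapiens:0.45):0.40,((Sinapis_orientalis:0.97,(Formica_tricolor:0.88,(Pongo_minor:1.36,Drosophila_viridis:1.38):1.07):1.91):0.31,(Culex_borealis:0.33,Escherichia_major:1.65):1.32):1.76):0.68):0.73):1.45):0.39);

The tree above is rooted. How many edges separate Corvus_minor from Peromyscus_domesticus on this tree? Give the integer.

7

The MRCA of Corvus_minor and Peromyscus_domesticus is the node subtending (((Peromyscus_domesticus,Saccharomyces_robustus),(Glossina_brevicauda,((Ursus_albus,(Ailuropoda_major,Streptococcus_bicolor)),Kluyveromyces_brevicauda))),(((Gallus_borealis,Columba_longipes),Abies_robustus),((Corvus_minor,(Macaca_gracilis,(Aedes_domesticus,Lynx_brevicauda))),(((Puma_sylvestris,Klebsiella_australis),Cavia_sapiens),((Sinapis_orientalis,(Formica_tricolor,(Pongo_minor,Drosophila_viridis))),(Culex_borealis,Escherichia_major)))))).
From Corvus_minor up to that node: 4 branches. From Peromyscus_domesticus up to the same node: 3 branches. Total: 4 + 3 = 7.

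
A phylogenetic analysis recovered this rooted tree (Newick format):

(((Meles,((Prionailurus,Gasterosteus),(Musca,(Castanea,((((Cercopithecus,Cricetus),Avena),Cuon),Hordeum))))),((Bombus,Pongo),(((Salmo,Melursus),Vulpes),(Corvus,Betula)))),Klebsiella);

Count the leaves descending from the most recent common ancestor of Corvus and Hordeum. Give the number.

17

The MRCA of Corvus and Hordeum is the node subtending ((Meles,((Prionailurus,Gasterosteus),(Musca,(Castanea,((((Cercopithecus,Cricetus),Avena),Cuon),Hordeum))))),((Bombus,Pongo),(((Salmo,Melursus),Vulpes),(Corvus,Betula)))).
That clade contains 17 terminal taxa: Avena, Betula, Bombus, Castanea, Cercopithecus, Corvus, Cricetus, Cuon, Gasterosteus, Hordeum, Meles, Melursus, Musca, Pongo, Prionailurus, Salmo, Vulpes.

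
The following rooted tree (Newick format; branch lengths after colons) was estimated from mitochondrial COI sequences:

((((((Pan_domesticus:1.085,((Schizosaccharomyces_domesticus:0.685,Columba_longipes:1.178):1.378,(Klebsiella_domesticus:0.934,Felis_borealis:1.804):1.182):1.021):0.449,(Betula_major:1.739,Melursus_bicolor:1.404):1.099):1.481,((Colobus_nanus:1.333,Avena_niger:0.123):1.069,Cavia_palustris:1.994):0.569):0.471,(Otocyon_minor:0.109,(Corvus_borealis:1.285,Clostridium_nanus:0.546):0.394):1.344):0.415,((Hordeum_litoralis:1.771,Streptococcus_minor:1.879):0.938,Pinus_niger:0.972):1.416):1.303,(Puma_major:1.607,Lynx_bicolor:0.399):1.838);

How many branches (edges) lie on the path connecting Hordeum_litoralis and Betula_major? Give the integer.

8

The MRCA of Hordeum_litoralis and Betula_major is the node subtending (((((Pan_domesticus,((Schizosaccharomyces_domesticus,Columba_longipes),(Klebsiella_domesticus,Felis_borealis))),(Betula_major,Melursus_bicolor)),((Colobus_nanus,Avena_niger),Cavia_palustris)),(Otocyon_minor,(Corvus_borealis,Clostridium_nanus))),((Hordeum_litoralis,Streptococcus_minor),Pinus_niger)).
From Hordeum_litoralis up to that node: 3 branches. From Betula_major up to the same node: 5 branches. Total: 3 + 5 = 8.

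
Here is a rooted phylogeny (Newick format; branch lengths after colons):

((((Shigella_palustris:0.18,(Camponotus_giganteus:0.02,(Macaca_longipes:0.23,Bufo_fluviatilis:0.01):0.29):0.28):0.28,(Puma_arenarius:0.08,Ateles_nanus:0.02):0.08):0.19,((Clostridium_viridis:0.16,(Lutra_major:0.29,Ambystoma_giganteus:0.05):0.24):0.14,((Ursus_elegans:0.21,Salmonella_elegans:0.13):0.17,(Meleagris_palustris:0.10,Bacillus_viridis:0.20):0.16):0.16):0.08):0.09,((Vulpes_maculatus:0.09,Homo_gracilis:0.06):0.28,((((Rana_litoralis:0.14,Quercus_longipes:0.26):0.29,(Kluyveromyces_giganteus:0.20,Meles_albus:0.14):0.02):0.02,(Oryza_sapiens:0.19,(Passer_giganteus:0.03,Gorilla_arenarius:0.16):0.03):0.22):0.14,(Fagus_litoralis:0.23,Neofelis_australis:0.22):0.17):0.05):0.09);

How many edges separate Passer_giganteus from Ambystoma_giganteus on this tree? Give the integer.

11

The MRCA of Passer_giganteus and Ambystoma_giganteus is the root of the tree.
From Passer_giganteus up to that node: 6 branches. From Ambystoma_giganteus up to the same node: 5 branches. Total: 6 + 5 = 11.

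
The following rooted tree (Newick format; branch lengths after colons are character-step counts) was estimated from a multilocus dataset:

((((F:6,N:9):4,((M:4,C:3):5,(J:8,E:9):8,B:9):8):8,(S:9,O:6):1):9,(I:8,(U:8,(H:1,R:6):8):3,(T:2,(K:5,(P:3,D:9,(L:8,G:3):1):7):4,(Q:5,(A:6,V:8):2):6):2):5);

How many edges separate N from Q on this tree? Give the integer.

The MRCA of N and Q is the root of the tree.
From N up to that node: 4 branches. From Q up to the same node: 4 branches. Total: 4 + 4 = 8.

8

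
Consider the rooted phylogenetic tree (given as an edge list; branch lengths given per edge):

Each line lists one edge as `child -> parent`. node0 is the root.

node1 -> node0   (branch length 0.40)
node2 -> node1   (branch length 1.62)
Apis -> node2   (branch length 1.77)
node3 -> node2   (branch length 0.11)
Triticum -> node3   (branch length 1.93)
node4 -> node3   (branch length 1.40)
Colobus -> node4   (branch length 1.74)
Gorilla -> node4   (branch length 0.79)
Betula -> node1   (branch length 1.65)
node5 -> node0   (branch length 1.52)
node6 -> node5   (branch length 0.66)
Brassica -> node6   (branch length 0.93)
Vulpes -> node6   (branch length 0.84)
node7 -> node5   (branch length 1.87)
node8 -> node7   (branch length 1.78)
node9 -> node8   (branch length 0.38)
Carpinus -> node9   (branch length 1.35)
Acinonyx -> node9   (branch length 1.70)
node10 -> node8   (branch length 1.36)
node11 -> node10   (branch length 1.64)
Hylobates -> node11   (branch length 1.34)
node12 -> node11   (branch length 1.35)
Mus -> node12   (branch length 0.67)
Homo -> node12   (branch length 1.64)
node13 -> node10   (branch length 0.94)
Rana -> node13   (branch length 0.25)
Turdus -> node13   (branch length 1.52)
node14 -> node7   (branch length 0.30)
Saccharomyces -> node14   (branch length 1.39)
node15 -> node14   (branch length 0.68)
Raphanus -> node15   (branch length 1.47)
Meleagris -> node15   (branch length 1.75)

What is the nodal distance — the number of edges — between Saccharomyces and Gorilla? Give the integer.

9

The MRCA of Saccharomyces and Gorilla is the root of the tree.
From Saccharomyces up to that node: 4 branches. From Gorilla up to the same node: 5 branches. Total: 4 + 5 = 9.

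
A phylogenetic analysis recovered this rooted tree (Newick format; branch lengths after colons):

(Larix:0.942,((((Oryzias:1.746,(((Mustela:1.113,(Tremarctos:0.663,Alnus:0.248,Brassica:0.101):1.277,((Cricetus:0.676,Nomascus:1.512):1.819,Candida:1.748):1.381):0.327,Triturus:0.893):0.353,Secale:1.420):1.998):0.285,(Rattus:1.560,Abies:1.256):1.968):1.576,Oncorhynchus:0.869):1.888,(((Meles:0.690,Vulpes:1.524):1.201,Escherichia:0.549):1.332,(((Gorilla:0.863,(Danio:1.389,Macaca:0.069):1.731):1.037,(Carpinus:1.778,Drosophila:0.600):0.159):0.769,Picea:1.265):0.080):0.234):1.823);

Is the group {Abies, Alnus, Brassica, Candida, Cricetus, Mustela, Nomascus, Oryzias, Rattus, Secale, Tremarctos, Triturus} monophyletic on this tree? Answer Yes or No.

Yes

The most recent common ancestor of these taxa subtends ((Oryzias,(((Mustela,(Tremarctos,Alnus,Brassica),((Cricetus,Nomascus),Candida)),Triturus),Secale)),(Rattus,Abies)).
That clade has exactly 12 tips — every listed taxon and nothing else — so the group is monophyletic.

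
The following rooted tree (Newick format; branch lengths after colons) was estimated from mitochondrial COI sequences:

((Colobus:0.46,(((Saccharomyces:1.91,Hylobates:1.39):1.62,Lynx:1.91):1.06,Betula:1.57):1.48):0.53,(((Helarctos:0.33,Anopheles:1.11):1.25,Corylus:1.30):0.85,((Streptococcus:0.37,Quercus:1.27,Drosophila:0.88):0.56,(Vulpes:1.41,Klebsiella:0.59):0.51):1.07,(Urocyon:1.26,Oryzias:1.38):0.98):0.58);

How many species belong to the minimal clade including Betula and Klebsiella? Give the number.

The MRCA of Betula and Klebsiella is the root, so the clade is the entire tree.
That clade contains 15 terminal taxa: Anopheles, Betula, Colobus, Corylus, Drosophila, Helarctos, Hylobates, Klebsiella, Lynx, Oryzias, Quercus, Saccharomyces, Streptococcus, Urocyon, Vulpes.

15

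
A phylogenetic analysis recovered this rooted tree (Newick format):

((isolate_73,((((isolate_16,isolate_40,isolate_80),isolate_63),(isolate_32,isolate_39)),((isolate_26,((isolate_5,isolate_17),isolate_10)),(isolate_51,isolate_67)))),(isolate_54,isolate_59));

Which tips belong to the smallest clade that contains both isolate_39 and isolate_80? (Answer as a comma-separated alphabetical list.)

isolate_16, isolate_32, isolate_39, isolate_40, isolate_63, isolate_80

Tracing isolate_39: it sits inside (isolate_32,isolate_39).
Tracing isolate_80: it sits inside (isolate_16,isolate_40,isolate_80).
The smallest clade enclosing both is (((isolate_16,isolate_40,isolate_80),isolate_63),(isolate_32,isolate_39)); the answer is its 6 terminal taxa in alphabetical order.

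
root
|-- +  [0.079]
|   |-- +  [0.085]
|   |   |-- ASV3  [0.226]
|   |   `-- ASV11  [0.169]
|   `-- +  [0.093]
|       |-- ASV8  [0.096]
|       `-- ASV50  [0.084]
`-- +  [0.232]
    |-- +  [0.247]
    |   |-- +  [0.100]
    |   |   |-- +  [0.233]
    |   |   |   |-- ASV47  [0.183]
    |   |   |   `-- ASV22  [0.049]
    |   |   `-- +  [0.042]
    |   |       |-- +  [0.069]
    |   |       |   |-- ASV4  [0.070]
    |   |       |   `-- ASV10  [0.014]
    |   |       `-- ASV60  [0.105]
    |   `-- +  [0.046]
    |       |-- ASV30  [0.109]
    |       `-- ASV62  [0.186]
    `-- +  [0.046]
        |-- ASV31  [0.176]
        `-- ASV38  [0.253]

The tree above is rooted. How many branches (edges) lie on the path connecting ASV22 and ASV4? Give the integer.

5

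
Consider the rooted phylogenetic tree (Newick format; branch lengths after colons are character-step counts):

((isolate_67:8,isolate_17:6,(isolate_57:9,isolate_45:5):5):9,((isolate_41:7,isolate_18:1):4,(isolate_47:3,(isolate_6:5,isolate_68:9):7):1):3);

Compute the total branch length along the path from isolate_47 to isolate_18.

The path runs isolate_47 → … → MRCA → … → isolate_18; the MRCA is the node subtending ((isolate_41,isolate_18),(isolate_47,(isolate_6,isolate_68))).
Branch lengths along that path: 3 + 1 + 4 + 1 = 9.

9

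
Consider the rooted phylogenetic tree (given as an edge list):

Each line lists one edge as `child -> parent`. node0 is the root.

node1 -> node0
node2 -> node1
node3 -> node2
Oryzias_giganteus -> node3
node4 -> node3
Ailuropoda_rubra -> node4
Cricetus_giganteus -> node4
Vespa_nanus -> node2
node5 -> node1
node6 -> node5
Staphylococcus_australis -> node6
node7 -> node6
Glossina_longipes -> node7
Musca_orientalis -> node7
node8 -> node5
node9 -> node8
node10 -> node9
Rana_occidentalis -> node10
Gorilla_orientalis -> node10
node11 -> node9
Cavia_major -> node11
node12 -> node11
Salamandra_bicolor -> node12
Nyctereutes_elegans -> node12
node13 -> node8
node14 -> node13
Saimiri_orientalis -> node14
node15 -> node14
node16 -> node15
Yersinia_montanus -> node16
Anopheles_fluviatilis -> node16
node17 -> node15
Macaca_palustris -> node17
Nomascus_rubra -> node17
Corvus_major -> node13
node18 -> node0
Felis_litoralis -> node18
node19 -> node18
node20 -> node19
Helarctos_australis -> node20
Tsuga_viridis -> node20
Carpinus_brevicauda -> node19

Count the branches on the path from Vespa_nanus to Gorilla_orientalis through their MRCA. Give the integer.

7

The MRCA of Vespa_nanus and Gorilla_orientalis is the node subtending (((Oryzias_giganteus,(Ailuropoda_rubra,Cricetus_giganteus)),Vespa_nanus),((Staphylococcus_australis,(Glossina_longipes,Musca_orientalis)),(((Rana_occidentalis,Gorilla_orientalis),(Cavia_major,(Salamandra_bicolor,Nyctereutes_elegans))),((Saimiri_orientalis,((Yersinia_montanus,Anopheles_fluviatilis),(Macaca_palustris,Nomascus_rubra))),Corvus_major)))).
From Vespa_nanus up to that node: 2 branches. From Gorilla_orientalis up to the same node: 5 branches. Total: 2 + 5 = 7.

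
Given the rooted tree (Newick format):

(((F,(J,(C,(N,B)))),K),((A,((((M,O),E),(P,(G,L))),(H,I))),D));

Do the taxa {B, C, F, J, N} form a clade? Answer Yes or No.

The most recent common ancestor of these taxa subtends (F,(J,(C,(N,B)))).
That clade has exactly 5 tips — every listed taxon and nothing else — so the group is monophyletic.

Yes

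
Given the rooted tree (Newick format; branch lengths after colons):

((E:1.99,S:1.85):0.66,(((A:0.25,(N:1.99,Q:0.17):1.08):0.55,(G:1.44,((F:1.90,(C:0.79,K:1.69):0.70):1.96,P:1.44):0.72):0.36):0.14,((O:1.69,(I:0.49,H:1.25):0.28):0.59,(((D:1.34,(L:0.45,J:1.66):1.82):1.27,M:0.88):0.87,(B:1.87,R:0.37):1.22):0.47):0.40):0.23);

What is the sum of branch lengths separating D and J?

4.82

The path runs D → … → MRCA → … → J; the MRCA is the node subtending (D,(L,J)).
Branch lengths along that path: 1.34 + 1.82 + 1.66 = 4.82.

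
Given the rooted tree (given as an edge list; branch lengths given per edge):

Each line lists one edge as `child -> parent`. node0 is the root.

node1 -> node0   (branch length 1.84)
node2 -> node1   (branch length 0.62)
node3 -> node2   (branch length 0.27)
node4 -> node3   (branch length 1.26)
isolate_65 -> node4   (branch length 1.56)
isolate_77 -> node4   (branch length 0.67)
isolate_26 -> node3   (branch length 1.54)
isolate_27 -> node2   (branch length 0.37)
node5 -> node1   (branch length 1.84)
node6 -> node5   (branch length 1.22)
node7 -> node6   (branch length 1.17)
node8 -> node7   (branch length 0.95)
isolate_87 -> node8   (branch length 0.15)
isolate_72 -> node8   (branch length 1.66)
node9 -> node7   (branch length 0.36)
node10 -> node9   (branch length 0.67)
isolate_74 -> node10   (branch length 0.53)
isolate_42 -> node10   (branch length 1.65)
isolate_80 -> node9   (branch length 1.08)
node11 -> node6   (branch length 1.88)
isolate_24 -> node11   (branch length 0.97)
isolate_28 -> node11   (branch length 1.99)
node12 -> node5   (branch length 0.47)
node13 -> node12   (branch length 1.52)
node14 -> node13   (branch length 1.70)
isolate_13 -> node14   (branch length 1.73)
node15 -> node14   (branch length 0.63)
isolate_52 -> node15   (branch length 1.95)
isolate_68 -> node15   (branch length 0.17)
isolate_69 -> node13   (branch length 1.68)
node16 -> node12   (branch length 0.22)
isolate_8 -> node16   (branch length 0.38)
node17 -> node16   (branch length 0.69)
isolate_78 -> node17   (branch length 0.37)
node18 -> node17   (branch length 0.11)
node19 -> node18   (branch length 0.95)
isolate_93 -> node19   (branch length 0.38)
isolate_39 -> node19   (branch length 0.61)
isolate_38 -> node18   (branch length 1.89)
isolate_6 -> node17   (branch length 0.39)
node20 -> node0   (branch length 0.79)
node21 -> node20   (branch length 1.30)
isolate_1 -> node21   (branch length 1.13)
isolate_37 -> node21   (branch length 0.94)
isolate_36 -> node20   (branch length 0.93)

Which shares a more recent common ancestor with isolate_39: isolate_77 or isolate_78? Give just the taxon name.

The MRCA of isolate_39 and isolate_78 subtends (isolate_78,((isolate_93,isolate_39),isolate_38),isolate_6) (5 taxa).
The MRCA of isolate_39 and isolate_77 subtends ((((isolate_65,isolate_77),isolate_26),isolate_27),((((isolate_87,isolate_72),((isolate_74,isolate_42),isolate_80)),(isolate_24,isolate_28)),(((isolate_13,(isolate_52,isolate_68)),isolate_69),(isolate_8,(isolate_78,((isolate_93,isolate_39),isolate_38),isolate_6))))) (21 taxa).
The first is nested inside the second, so isolate_39 shares a more recent common ancestor with isolate_78.

isolate_78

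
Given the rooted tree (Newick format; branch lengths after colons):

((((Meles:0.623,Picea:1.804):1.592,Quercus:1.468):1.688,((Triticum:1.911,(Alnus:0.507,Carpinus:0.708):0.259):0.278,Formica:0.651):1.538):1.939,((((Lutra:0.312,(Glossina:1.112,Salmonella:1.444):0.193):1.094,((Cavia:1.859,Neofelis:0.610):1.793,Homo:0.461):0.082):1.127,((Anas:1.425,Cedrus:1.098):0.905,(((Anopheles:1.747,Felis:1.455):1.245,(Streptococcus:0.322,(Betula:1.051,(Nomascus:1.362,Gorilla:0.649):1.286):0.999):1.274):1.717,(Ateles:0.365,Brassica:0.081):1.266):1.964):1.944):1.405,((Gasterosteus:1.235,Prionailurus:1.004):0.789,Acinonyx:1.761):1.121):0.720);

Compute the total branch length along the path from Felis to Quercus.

The path runs Felis → … → MRCA → … → Quercus; the MRCA is the root of the tree.
Branch lengths along that path: 1.455 + 1.245 + 1.717 + 1.964 + 1.944 + 1.405 + 0.720 + 1.939 + 1.688 + 1.468 = 15.545.

15.545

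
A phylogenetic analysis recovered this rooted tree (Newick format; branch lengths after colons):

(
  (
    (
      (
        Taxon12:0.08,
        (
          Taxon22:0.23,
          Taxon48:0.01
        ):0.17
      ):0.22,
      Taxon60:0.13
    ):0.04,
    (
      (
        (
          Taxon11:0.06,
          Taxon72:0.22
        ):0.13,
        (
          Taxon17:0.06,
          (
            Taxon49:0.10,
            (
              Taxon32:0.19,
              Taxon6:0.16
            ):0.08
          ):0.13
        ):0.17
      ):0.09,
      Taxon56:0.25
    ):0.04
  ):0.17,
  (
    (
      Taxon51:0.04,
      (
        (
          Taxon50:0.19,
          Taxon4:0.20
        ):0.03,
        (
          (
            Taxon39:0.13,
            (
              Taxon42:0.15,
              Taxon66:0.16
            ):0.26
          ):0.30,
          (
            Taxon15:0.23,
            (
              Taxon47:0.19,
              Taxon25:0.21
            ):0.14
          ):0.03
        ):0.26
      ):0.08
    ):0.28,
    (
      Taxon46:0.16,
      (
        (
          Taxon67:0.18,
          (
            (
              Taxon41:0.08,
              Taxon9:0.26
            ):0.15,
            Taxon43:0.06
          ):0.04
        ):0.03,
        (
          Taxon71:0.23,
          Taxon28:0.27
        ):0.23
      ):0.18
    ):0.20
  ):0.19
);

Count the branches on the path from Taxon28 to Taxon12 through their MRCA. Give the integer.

9

The MRCA of Taxon28 and Taxon12 is the root of the tree.
From Taxon28 up to that node: 5 branches. From Taxon12 up to the same node: 4 branches. Total: 5 + 4 = 9.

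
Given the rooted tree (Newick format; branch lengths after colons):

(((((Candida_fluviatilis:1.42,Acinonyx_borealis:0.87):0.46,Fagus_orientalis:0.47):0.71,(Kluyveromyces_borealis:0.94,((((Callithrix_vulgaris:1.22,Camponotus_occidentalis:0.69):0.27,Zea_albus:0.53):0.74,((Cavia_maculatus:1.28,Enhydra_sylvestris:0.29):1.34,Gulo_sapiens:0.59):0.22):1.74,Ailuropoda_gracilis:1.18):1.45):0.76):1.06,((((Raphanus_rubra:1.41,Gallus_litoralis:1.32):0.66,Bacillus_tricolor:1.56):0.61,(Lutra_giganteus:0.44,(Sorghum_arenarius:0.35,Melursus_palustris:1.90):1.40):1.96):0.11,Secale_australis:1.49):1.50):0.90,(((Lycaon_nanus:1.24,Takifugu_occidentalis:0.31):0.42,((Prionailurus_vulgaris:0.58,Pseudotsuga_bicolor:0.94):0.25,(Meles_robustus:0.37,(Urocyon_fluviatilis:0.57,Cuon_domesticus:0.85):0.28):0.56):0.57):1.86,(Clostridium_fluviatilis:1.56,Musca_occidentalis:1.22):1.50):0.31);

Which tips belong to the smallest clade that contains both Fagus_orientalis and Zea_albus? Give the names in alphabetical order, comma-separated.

Tracing Fagus_orientalis: it sits inside ((Candida_fluviatilis,Acinonyx_borealis),Fagus_orientalis).
Tracing Zea_albus: it sits inside ((Callithrix_vulgaris,Camponotus_occidentalis),Zea_albus).
The smallest clade enclosing both is (((Candida_fluviatilis,Acinonyx_borealis),Fagus_orientalis),(Kluyveromyces_borealis,((((Callithrix_vulgaris,Camponotus_occidentalis),Zea_albus),((Cavia_maculatus,Enhydra_sylvestris),Gulo_sapiens)),Ailuropoda_gracilis))); the answer is its 11 terminal taxa in alphabetical order.

Acinonyx_borealis, Ailuropoda_gracilis, Callithrix_vulgaris, Camponotus_occidentalis, Candida_fluviatilis, Cavia_maculatus, Enhydra_sylvestris, Fagus_orientalis, Gulo_sapiens, Kluyveromyces_borealis, Zea_albus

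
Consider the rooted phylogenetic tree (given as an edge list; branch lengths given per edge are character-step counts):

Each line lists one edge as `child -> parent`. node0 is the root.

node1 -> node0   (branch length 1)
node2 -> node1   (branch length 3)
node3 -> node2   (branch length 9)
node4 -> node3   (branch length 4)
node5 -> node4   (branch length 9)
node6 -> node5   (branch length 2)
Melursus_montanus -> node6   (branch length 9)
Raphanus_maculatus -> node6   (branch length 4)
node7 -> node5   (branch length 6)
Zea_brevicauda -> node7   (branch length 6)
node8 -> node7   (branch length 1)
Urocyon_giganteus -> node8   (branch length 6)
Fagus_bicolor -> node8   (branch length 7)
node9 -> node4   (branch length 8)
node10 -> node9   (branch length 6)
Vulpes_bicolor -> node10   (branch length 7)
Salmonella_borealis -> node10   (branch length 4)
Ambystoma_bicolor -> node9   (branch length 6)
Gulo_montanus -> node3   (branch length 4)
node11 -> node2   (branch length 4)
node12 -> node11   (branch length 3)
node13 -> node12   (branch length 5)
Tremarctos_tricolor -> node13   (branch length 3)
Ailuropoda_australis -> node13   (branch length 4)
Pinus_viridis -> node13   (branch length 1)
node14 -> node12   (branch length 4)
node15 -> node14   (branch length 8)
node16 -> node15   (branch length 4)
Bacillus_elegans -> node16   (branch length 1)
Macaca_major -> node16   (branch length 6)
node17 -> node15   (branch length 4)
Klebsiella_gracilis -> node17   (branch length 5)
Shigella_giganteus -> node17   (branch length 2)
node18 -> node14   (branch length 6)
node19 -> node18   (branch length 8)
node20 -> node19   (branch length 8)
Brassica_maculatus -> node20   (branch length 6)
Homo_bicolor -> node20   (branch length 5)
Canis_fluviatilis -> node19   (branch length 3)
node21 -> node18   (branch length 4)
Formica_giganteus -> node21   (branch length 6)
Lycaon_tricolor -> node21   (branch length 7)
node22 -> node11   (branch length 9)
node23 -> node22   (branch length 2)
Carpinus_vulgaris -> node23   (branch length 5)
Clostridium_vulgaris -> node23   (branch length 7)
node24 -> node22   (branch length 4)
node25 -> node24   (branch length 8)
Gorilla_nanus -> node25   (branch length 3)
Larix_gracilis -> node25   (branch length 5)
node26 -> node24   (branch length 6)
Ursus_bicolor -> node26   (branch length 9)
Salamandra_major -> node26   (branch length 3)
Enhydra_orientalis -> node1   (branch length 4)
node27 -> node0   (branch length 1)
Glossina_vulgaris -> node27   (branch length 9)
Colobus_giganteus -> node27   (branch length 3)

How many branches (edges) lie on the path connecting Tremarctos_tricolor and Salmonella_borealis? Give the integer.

9

The MRCA of Tremarctos_tricolor and Salmonella_borealis is the node subtending (((((Melursus_montanus,Raphanus_maculatus),(Zea_brevicauda,(Urocyon_giganteus,Fagus_bicolor))),((Vulpes_bicolor,Salmonella_borealis),Ambystoma_bicolor)),Gulo_montanus),(((Tremarctos_tricolor,Ailuropoda_australis,Pinus_viridis),(((Bacillus_elegans,Macaca_major),(Klebsiella_gracilis,Shigella_giganteus)),(((Brassica_maculatus,Homo_bicolor),Canis_fluviatilis),(Formica_giganteus,Lycaon_tricolor)))),((Carpinus_vulgaris,Clostridium_vulgaris),((Gorilla_nanus,Larix_gracilis),(Ursus_bicolor,Salamandra_major))))).
From Tremarctos_tricolor up to that node: 4 branches. From Salmonella_borealis up to the same node: 5 branches. Total: 4 + 5 = 9.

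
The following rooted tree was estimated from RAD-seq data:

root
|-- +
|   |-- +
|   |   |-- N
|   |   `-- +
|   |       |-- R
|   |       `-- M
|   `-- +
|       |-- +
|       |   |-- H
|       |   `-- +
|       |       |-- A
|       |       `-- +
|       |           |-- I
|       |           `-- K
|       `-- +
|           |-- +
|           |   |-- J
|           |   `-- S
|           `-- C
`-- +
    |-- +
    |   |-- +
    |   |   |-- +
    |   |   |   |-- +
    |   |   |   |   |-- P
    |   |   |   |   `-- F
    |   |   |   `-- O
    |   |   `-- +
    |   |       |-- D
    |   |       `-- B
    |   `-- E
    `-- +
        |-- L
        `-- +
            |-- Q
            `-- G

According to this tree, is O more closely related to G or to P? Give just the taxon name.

P

The MRCA of O and P subtends ((P,F),O) (3 taxa).
The MRCA of O and G subtends (((((P,F),O),(D,B)),E),(L,(Q,G))) (9 taxa).
The first is nested inside the second, so O shares a more recent common ancestor with P.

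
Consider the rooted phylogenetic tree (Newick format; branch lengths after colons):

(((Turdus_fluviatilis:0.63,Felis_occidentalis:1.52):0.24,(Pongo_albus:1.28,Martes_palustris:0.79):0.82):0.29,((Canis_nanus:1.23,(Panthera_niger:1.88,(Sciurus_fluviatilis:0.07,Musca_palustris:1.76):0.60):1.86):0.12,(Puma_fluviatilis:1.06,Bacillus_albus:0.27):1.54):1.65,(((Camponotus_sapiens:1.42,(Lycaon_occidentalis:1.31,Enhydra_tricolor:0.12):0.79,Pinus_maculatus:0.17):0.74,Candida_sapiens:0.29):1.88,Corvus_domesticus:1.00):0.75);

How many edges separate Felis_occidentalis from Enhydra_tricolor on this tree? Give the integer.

8

The MRCA of Felis_occidentalis and Enhydra_tricolor is the root of the tree.
From Felis_occidentalis up to that node: 3 branches. From Enhydra_tricolor up to the same node: 5 branches. Total: 3 + 5 = 8.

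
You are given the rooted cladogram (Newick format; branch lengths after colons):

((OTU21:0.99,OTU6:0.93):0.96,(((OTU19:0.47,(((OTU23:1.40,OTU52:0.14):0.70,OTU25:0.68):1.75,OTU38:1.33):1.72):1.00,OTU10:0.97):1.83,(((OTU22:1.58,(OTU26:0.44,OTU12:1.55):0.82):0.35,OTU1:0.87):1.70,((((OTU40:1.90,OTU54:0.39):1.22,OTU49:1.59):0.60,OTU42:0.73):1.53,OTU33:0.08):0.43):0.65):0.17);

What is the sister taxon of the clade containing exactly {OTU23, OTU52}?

OTU25

The clade containing exactly {OTU23, OTU52} attaches to the tree at the node subtending ((OTU23,OTU52),OTU25).
The other lineage descending from that same node — the sister group — is the single tip OTU25.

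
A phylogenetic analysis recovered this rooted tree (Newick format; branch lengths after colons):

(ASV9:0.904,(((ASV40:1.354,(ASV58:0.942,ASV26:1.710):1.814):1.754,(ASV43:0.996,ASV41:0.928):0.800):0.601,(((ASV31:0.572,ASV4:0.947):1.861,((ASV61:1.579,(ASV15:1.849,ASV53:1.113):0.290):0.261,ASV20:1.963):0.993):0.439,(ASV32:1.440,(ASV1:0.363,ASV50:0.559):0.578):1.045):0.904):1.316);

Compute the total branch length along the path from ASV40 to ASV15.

The path runs ASV40 → … → MRCA → … → ASV15; the MRCA is the node subtending (((ASV40,(ASV58,ASV26)),(ASV43,ASV41)),(((ASV31,ASV4),((ASV61,(ASV15,ASV53)),ASV20)),(ASV32,(ASV1,ASV50)))).
Branch lengths along that path: 1.354 + 1.754 + 0.601 + 0.904 + 0.439 + 0.993 + 0.261 + 0.290 + 1.849 = 8.445.

8.445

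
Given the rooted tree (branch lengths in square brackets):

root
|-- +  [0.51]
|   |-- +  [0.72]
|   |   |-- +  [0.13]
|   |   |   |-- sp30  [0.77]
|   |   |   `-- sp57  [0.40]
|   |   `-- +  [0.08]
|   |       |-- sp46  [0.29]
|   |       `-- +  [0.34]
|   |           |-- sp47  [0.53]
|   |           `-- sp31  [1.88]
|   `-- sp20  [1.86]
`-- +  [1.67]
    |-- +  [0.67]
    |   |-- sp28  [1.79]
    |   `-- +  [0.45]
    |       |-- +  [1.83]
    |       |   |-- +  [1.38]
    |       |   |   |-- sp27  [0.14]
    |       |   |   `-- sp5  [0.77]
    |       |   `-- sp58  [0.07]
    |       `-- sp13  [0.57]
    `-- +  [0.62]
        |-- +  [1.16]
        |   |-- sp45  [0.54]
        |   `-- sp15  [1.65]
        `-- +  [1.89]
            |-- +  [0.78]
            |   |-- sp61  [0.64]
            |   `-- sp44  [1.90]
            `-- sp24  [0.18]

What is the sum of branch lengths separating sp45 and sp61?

5.01

The path runs sp45 → … → MRCA → … → sp61; the MRCA is the node subtending ((sp45,sp15),((sp61,sp44),sp24)).
Branch lengths along that path: 0.54 + 1.16 + 1.89 + 0.78 + 0.64 = 5.01.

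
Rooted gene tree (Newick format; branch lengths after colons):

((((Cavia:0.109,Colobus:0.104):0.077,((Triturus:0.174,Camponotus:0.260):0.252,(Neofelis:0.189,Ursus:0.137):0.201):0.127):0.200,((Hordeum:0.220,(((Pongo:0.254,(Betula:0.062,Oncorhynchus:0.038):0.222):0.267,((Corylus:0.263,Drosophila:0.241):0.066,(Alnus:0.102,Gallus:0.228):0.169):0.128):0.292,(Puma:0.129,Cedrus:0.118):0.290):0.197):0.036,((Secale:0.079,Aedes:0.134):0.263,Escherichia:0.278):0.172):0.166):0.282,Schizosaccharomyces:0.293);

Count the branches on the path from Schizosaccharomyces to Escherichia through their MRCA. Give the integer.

The MRCA of Schizosaccharomyces and Escherichia is the root of the tree.
From Schizosaccharomyces up to that node: 1 branch. From Escherichia up to the same node: 4 branches. Total: 1 + 4 = 5.

5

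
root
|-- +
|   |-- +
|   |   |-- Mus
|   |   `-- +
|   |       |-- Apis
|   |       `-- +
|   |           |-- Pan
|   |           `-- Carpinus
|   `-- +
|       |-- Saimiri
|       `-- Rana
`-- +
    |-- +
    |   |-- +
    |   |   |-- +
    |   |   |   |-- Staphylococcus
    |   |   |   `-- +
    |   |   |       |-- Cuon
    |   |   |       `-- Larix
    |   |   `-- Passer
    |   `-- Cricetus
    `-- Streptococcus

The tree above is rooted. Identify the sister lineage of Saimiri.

Saimiri attaches to the tree at the node subtending (Saimiri,Rana).
The other lineage descending from that same node — the sister group — is the single tip Rana.

Rana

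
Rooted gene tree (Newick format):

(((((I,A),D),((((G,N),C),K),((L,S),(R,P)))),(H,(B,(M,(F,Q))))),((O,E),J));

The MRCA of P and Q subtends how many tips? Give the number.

16

The MRCA of P and Q is the node subtending ((((I,A),D),((((G,N),C),K),((L,S),(R,P)))),(H,(B,(M,(F,Q))))).
That clade contains 16 terminal taxa: A, B, C, D, F, G, H, I, K, L, M, N, P, Q, R, S.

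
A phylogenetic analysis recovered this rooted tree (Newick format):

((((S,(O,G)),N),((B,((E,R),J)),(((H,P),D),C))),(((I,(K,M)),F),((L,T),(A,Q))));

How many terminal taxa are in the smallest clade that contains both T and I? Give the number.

8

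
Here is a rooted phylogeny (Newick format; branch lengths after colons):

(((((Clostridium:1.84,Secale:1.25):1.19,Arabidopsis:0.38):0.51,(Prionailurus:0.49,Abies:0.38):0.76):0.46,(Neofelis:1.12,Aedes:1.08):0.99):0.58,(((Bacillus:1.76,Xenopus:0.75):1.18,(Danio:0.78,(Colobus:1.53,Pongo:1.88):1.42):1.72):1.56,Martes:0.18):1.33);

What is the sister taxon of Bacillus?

Bacillus attaches to the tree at the node subtending (Bacillus,Xenopus).
The other lineage descending from that same node — the sister group — is the single tip Xenopus.

Xenopus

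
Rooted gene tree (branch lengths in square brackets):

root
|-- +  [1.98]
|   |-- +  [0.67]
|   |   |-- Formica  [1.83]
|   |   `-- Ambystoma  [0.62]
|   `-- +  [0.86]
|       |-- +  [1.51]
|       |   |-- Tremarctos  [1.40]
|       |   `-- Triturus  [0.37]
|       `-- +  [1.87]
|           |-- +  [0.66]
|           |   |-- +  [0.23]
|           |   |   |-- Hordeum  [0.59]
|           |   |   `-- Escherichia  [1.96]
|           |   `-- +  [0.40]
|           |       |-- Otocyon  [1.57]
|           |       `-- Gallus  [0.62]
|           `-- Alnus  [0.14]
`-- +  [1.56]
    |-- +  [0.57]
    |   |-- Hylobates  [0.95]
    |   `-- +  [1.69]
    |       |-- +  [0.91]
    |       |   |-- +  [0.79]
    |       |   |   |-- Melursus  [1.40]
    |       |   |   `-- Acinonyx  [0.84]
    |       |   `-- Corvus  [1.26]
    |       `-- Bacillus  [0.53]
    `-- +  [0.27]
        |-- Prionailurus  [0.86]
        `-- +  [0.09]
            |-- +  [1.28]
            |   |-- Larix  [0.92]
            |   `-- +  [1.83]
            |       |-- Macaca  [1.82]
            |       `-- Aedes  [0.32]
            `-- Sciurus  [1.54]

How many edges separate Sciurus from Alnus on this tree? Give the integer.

8

The MRCA of Sciurus and Alnus is the root of the tree.
From Sciurus up to that node: 4 branches. From Alnus up to the same node: 4 branches. Total: 4 + 4 = 8.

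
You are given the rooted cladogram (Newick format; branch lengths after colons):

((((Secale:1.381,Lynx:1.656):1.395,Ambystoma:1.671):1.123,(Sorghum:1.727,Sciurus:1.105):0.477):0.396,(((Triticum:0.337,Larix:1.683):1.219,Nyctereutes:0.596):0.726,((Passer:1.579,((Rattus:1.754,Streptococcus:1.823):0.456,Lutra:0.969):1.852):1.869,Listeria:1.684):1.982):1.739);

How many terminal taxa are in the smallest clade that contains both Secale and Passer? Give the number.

13

The MRCA of Secale and Passer is the root, so the clade is the entire tree.
That clade contains 13 terminal taxa: Ambystoma, Larix, Listeria, Lutra, Lynx, Nyctereutes, Passer, Rattus, Sciurus, Secale, Sorghum, Streptococcus, Triticum.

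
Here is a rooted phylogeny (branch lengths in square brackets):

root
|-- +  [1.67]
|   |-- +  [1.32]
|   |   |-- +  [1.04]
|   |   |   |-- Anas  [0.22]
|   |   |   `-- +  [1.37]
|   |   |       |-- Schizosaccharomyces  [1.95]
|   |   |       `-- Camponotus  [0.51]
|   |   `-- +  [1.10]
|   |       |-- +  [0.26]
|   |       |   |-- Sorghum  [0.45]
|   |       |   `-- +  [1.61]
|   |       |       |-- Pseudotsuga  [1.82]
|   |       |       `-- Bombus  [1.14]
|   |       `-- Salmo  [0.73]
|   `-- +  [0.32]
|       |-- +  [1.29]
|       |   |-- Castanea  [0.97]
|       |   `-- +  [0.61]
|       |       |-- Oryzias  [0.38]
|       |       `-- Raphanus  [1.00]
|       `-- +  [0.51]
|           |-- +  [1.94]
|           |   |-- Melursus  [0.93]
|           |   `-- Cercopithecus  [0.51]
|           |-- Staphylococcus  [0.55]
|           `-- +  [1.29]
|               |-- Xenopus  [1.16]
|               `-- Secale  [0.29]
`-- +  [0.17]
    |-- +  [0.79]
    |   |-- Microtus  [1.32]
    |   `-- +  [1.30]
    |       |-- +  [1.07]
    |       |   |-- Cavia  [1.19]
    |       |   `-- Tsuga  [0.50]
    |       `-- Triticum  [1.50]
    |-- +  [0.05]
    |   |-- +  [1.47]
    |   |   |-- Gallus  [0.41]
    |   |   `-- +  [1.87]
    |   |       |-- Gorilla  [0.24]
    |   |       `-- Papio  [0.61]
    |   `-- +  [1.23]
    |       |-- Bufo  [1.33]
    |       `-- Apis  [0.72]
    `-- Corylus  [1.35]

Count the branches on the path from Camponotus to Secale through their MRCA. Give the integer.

The MRCA of Camponotus and Secale is the node subtending (((Anas,(Schizosaccharomyces,Camponotus)),((Sorghum,(Pseudotsuga,Bombus)),Salmo)),((Castanea,(Oryzias,Raphanus)),((Melursus,Cercopithecus),Staphylococcus,(Xenopus,Secale)))).
From Camponotus up to that node: 4 branches. From Secale up to the same node: 4 branches. Total: 4 + 4 = 8.

8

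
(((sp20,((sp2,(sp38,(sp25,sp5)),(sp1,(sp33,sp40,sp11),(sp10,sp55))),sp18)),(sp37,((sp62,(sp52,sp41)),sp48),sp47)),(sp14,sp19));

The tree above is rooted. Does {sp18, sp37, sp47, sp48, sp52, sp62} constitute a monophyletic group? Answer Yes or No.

The MRCA of the listed taxa subtends ((sp20,((sp2,(sp38,(sp25,sp5)),(sp1,(sp33,sp40,sp11),(sp10,sp55))),sp18)),(sp37,((sp62,(sp52,sp41)),sp48),sp47)).
That clade also contains sp1, sp10, sp11, sp2, sp20, sp25, sp33, sp38, sp40, sp41, sp5, sp55, which are not in the proposed group, so the group is not monophyletic.

No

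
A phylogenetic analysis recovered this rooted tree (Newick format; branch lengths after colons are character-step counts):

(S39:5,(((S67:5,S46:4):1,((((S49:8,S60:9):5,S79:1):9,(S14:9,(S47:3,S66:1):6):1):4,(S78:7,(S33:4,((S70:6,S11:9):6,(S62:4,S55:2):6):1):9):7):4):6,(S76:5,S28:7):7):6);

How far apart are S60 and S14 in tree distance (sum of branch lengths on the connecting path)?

33

The path runs S60 → … → MRCA → … → S14; the MRCA is the node subtending (((S49,S60),S79),(S14,(S47,S66))).
Branch lengths along that path: 9 + 5 + 9 + 1 + 9 = 33.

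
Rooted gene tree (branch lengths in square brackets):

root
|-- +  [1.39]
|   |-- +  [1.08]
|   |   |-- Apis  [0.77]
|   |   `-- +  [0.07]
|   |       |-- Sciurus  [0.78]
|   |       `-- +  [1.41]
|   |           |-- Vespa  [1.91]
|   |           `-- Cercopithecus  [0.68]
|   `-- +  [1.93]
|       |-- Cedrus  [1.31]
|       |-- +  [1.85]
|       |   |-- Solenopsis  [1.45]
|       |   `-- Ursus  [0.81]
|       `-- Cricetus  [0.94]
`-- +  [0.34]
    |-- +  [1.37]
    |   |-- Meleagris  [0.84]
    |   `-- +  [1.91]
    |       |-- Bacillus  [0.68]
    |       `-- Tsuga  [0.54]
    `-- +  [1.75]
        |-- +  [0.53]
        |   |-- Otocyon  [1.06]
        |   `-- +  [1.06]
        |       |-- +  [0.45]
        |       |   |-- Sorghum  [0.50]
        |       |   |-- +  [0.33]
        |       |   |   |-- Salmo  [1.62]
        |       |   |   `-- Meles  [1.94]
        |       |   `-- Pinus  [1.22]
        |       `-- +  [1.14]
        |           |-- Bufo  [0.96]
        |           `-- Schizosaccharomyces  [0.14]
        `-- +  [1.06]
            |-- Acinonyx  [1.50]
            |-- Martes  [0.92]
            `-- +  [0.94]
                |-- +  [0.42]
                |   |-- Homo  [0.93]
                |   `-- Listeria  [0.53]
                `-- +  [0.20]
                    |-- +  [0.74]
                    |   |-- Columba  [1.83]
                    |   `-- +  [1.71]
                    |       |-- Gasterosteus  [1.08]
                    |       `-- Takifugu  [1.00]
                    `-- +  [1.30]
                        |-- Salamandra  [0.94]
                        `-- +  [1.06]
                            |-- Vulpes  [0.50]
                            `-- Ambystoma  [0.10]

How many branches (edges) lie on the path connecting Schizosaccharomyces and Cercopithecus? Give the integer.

The MRCA of Schizosaccharomyces and Cercopithecus is the root of the tree.
From Schizosaccharomyces up to that node: 6 branches. From Cercopithecus up to the same node: 5 branches. Total: 6 + 5 = 11.

11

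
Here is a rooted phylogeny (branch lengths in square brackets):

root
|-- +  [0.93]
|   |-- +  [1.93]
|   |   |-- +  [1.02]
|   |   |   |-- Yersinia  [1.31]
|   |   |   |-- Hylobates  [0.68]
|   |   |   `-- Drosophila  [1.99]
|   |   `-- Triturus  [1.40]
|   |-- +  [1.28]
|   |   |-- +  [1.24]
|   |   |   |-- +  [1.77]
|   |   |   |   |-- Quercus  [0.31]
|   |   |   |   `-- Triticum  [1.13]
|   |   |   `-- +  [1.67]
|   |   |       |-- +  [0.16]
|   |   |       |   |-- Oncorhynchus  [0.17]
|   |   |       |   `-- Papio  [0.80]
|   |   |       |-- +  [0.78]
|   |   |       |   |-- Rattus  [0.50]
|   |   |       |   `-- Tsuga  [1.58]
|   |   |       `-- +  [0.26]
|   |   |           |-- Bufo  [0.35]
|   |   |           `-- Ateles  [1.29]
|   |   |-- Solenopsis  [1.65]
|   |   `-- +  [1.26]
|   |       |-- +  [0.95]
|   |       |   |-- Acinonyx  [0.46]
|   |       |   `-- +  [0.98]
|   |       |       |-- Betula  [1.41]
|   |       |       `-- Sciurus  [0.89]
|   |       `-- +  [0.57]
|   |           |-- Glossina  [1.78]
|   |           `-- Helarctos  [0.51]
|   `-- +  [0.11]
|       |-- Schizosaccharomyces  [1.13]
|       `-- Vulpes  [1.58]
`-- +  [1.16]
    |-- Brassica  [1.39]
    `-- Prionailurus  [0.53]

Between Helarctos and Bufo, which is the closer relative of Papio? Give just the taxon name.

The MRCA of Papio and Bufo subtends ((Oncorhynchus,Papio),(Rattus,Tsuga),(Bufo,Ateles)) (6 taxa).
The MRCA of Papio and Helarctos subtends (((Quercus,Triticum),((Oncorhynchus,Papio),(Rattus,Tsuga),(Bufo,Ateles))),Solenopsis,((Acinonyx,(Betula,Sciurus)),(Glossina,Helarctos))) (14 taxa).
The first is nested inside the second, so Papio shares a more recent common ancestor with Bufo.

Bufo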